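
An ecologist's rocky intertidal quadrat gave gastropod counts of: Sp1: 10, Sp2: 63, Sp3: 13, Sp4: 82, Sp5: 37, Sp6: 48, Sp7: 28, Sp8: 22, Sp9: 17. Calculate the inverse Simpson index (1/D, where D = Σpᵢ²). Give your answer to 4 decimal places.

6.3241

Total N = 10+63+13+82+37+48+28+22+17 = 320, so the proportions are 0.03125, 0.196875, 0.040625, 0.25625, 0.115625, 0.15, 0.0875, 0.06875, 0.053125 (working shown to 8 dp, full precision carried).
D = 0.03125² + 0.196875² + 0.040625² + 0.25625² + 0.115625² + 0.15² + 0.0875² + 0.06875² + 0.053125² = 0.00097656 + 0.03875977 + 0.00165039 + 0.06566406 + 0.01336914 + 0.02250000 + 0.00765625 + 0.00472656 + 0.00282227 = 0.15812500.
So 1/D = 6.324111, i.e. 6.3241 to 4 decimal places.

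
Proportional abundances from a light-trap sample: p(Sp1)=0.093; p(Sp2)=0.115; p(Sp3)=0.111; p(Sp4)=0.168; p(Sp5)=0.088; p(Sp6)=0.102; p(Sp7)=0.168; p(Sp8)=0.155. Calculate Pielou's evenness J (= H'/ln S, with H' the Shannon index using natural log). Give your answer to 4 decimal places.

H' = −Σ pᵢ ln pᵢ = −((-0.220889) + (-0.248725) + (-0.244003) + (-0.299677) + (-0.213877) + (-0.232844) + (-0.299677) + (-0.288971)) = 2.048663 (working shown to 6 dp, full precision carried).
With S = 8 species, ln S = 2.079442, so J = 2.048663/2.079442 = 0.985199, i.e. 0.9852 to 4 decimal places.

0.9852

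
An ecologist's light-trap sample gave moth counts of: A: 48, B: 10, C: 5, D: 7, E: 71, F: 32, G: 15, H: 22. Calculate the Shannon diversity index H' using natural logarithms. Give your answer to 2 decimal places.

1.76

Total N = 48+10+5+7+71+32+15+22 = 210, so the proportions are 0.2286, 0.0476, 0.0238, 0.0333, 0.3381, 0.1524, 0.0714, 0.1048 (working shown to 4 dp, full precision carried).
Each pᵢ ln pᵢ term: 0.2286×(-1.4759)=-0.3374, 0.0476×(-3.0445)=-0.1450, 0.0238×(-3.7377)=-0.0890, 0.0333×(-3.4012)=-0.1134, 0.3381×(-1.0844)=-0.3666, 0.1524×(-1.8814)=-0.2867, 0.0714×(-2.6391)=-0.1885, 0.1048×(-2.2561)=-0.2363.
Sum = -1.7629, so H' = 1.76.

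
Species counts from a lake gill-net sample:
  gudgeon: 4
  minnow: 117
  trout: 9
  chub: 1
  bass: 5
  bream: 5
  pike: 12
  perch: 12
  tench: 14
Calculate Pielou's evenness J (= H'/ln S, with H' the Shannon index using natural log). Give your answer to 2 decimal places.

Total N = 4+117+9+1+5+5+12+12+14 = 179, so the proportions are 0.0223, 0.6536, 0.0503, 0.0056, 0.0279, 0.0279, 0.067, 0.067, 0.0782 (working shown to 4 dp, full precision carried).
H' = −Σ pᵢ ln pᵢ = −((-0.0849) + (-0.2779) + (-0.1503) + (-0.0290) + (-0.0999) + (-0.0999) + (-0.1812) + (-0.1812) + (-0.1993)) = 1.3037.
With S = 9 species, ln S = 2.1972, so J = 1.3037/2.1972 = 0.5934, i.e. 0.59 to 2 decimal places.

0.59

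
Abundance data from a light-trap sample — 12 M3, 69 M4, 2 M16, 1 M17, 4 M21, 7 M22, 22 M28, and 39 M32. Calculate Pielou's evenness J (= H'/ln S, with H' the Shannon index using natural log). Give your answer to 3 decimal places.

0.722

Total N = 12+69+2+1+4+7+22+39 = 156, so the proportions are 0.07692, 0.44231, 0.01282, 0.00641, 0.02564, 0.04487, 0.14103, 0.25 (working shown to 5 dp, full precision carried).
H' = −Σ pᵢ ln pᵢ = −((-0.19730) + (-0.36081) + (-0.05586) + (-0.03237) + (-0.09394) + (-0.13928) + (-0.27624) + (-0.34657)) = 1.50238.
With S = 8 species, ln S = 2.07944, so J = 1.50238/2.07944 = 0.72249, i.e. 0.722 to 3 decimal places.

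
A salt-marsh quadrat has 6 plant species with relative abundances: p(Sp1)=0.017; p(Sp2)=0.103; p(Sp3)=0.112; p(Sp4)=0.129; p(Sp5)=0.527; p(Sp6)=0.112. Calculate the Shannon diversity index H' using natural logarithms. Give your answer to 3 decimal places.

1.396

Each pᵢ ln pᵢ term (working shown to 5 dp, full precision carried): 0.017×(-4.07454)=-0.06927, 0.103×(-2.27303)=-0.23412, 0.112×(-2.18926)=-0.24520, 0.129×(-2.04794)=-0.26418, 0.527×(-0.64055)=-0.33757, 0.112×(-2.18926)=-0.24520.
Sum = -1.39554, so H' = 1.396.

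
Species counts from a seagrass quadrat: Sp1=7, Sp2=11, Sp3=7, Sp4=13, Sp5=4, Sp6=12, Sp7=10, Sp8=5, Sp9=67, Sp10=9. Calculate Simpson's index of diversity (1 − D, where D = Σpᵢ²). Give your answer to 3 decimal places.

0.751

Total N = 7+11+7+13+4+12+10+5+67+9 = 145, so the proportions are 0.04828, 0.07586, 0.04828, 0.08966, 0.02759, 0.08276, 0.06897, 0.03448, 0.46207, 0.06207 (working shown to 5 dp, full precision carried).
D = 0.04828² + 0.07586² + 0.04828² + 0.08966² + 0.02759² + 0.08276² + 0.06897² + 0.03448² + 0.46207² + 0.06207² = 0.00233 + 0.00576 + 0.00233 + 0.00804 + 0.00076 + 0.00685 + 0.00476 + 0.00119 + 0.21351 + 0.00385 = 0.24937.
So 1 − D = 0.75063, i.e. 0.751 to 3 decimal places.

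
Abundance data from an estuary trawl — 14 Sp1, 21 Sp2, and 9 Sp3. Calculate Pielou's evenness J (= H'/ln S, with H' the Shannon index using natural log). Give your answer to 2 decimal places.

Total N = 14+21+9 = 44, so the proportions are 0.3182, 0.4773, 0.2045 (working shown to 4 dp, full precision carried).
H' = −Σ pᵢ ln pᵢ = −((-0.3644) + (-0.3530) + (-0.3246)) = 1.0420.
With S = 3 species, ln S = 1.0986, so J = 1.0420/1.0986 = 0.9485, i.e. 0.95 to 2 decimal places.

0.95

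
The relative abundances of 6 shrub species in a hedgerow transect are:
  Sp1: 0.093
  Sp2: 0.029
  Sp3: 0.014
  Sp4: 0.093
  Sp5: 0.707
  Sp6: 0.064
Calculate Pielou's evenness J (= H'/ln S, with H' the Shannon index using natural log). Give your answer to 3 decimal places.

H' = −Σ pᵢ ln pᵢ = −((-0.22089) + (-0.10267) + (-0.05976) + (-0.22089) + (-0.24513) + (-0.17593)) = 1.02528 (working shown to 5 dp, full precision carried).
With S = 6 species, ln S = 1.79176, so J = 1.02528/1.79176 = 0.57222, i.e. 0.572 to 3 decimal places.

0.572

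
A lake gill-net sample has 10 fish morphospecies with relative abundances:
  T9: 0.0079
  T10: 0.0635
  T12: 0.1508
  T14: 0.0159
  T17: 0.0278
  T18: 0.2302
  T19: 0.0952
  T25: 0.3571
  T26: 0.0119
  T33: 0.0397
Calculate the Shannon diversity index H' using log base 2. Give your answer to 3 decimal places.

2.560

Each pᵢ log₂ pᵢ term (working shown to 5 dp, full precision carried): 0.0079×(-6.98393)=-0.05517, 0.0635×(-3.97710)=-0.25255, 0.1508×(-2.72929)=-0.41158, 0.0159×(-5.97483)=-0.09500, 0.0278×(-5.16877)=-0.14369, 0.2302×(-2.11904)=-0.48780, 0.0952×(-3.39289)=-0.32300, 0.3571×(-1.48560)=-0.53051, 0.0119×(-6.39289)=-0.07608, 0.0397×(-4.65472)=-0.18479.
Sum = -2.56017, so H' = 2.560.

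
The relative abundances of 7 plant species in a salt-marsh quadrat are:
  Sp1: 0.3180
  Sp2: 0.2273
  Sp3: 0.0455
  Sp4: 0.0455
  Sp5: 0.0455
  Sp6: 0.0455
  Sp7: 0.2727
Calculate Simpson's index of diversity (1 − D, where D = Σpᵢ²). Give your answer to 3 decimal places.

0.765

D = 0.318² + 0.2273² + 0.0455² + 0.0455² + 0.0455² + 0.0455² + 0.2727² = 0.10112 + 0.05167 + 0.00207 + 0.00207 + 0.00207 + 0.00207 + 0.07437 = 0.23544 (working shown to 5 dp, full precision carried).
So 1 − D = 0.76456, i.e. 0.765 to 3 decimal places.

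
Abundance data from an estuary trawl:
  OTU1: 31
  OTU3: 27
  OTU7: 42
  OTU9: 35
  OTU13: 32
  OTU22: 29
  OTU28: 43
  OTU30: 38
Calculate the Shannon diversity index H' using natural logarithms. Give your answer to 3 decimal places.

2.067

Total N = 31+27+42+35+32+29+43+38 = 277, so the proportions are 0.11191, 0.09747, 0.15162, 0.12635, 0.11552, 0.10469, 0.15523, 0.13718 (working shown to 5 dp, full precision carried).
Each pᵢ ln pᵢ term: 0.11191×(-2.19003)=-0.24509, 0.09747×(-2.32818)=-0.22693, 0.15162×(-1.88635)=-0.28602, 0.12635×(-2.06867)=-0.26138, 0.11552×(-2.15828)=-0.24933, 0.10469×(-2.25672)=-0.23626, 0.15523×(-1.86282)=-0.28917, 0.13718×(-1.98643)=-0.27251.
Sum = -2.06671, so H' = 2.067.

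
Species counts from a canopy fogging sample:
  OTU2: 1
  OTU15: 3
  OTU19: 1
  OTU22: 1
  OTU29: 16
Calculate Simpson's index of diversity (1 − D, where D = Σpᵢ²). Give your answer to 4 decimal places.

0.4463

Total N = 1+3+1+1+16 = 22, so the proportions are 0.045455, 0.136364, 0.045455, 0.045455, 0.727273 (working shown to 6 dp, full precision carried).
D = 0.045455² + 0.136364² + 0.045455² + 0.045455² + 0.727273² = 0.002066 + 0.018595 + 0.002066 + 0.002066 + 0.528926 = 0.553719.
So 1 − D = 0.446281, i.e. 0.4463 to 4 decimal places.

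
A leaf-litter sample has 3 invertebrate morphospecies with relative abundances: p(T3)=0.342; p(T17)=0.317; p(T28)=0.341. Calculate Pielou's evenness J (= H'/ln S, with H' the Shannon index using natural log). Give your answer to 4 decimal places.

0.9994

H' = −Σ pᵢ ln pᵢ = −((-0.366947) + (-0.364187) + (-0.366873)) = 1.098006 (working shown to 6 dp, full precision carried).
With S = 3 species, ln S = 1.098612, so J = 1.098006/1.098612 = 0.999448, i.e. 0.9994 to 4 decimal places.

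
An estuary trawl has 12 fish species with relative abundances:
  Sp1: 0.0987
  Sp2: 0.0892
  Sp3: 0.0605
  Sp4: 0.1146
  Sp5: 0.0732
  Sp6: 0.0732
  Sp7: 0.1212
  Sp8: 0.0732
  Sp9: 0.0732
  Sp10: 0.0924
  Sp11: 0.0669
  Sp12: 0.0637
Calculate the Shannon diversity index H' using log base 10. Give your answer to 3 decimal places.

Each pᵢ log₁₀ pᵢ term (working shown to 5 dp, full precision carried): 0.0987×(-1.00568)=-0.09926, 0.0892×(-1.04964)=-0.09363, 0.0605×(-1.21824)=-0.07370, 0.1146×(-0.94082)=-0.10782, 0.0732×(-1.13549)=-0.08312, 0.0732×(-1.13549)=-0.08312, 0.1212×(-0.91650)=-0.11108, 0.0732×(-1.13549)=-0.08312, 0.0732×(-1.13549)=-0.08312, 0.0924×(-1.03433)=-0.09557, 0.0669×(-1.17457)=-0.07858, 0.0637×(-1.19586)=-0.07618.
Sum = -1.06829, so H' = 1.068.

1.068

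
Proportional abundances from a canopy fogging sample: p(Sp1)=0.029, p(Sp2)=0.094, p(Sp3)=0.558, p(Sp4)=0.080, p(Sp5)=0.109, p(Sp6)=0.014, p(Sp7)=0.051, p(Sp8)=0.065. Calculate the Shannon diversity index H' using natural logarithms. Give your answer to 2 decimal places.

1.48

Each pᵢ ln pᵢ term (working shown to 4 dp, full precision carried): 0.029×(-3.5405)=-0.1027, 0.094×(-2.3645)=-0.2223, 0.558×(-0.5834)=-0.3255, 0.08×(-2.5257)=-0.2021, 0.109×(-2.2164)=-0.2416, 0.014×(-4.2687)=-0.0598, 0.051×(-2.9759)=-0.1518, 0.065×(-2.7334)=-0.1777.
Sum = -1.4833, so H' = 1.48.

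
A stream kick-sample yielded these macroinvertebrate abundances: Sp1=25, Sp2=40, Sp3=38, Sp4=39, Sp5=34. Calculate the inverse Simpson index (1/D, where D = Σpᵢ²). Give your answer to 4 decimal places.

4.8812

Total N = 25+40+38+39+34 = 176, so the proportions are 0.14204545, 0.22727273, 0.21590909, 0.22159091, 0.19318182 (working shown to 8 dp, full precision carried).
D = 0.14204545² + 0.22727273² + 0.21590909² + 0.22159091² + 0.19318182² = 0.02017691 + 0.05165289 + 0.04661674 + 0.04910253 + 0.03731921 = 0.20486829.
So 1/D = 4.881185, i.e. 4.8812 to 4 decimal places.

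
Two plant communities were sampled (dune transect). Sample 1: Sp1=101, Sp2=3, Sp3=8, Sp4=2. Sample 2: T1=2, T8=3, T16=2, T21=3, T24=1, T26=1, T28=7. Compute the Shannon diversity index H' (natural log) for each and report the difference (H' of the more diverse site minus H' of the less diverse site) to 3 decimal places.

Sample 1: N=114, proportions 0.88596, 0.02632, 0.07018, 0.01754, giving H' = 0.46037 (working shown to 5 dp, full precision carried).
Sample 2: N=19, proportions 0.10526, 0.15789, 0.10526, 0.15789, 0.05263, 0.05263, 0.36842, giving H' = 1.73467.
Difference = |0.46037 − 1.73467| = 1.27430, i.e. 1.274 to 3 decimal places.

1.274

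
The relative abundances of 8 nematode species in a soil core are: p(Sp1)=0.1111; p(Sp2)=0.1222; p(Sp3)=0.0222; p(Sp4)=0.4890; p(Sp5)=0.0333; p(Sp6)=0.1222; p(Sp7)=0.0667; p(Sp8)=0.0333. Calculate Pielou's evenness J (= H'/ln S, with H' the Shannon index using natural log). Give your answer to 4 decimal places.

0.7692

H' = −Σ pᵢ ln pᵢ = −((-0.244123) + (-0.256876) + (-0.084530) + (-0.349827) + (-0.113293) + (-0.256876) + (-0.180594) + (-0.113293)) = 1.599412 (working shown to 6 dp, full precision carried).
With S = 8 species, ln S = 2.079442, so J = 1.599412/2.079442 = 0.769155, i.e. 0.7692 to 4 decimal places.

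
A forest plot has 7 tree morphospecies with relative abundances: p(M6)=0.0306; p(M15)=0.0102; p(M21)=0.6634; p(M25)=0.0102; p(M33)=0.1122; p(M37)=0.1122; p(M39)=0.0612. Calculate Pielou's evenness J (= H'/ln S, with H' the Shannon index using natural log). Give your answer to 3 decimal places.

0.583

H' = −Σ pᵢ ln pᵢ = −((-0.10669) + (-0.04677) + (-0.27224) + (-0.04677) + (-0.24543) + (-0.24543) + (-0.17097)) = 1.13432 (working shown to 5 dp, full precision carried).
With S = 7 species, ln S = 1.94591, so J = 1.13432/1.94591 = 0.58292, i.e. 0.583 to 3 decimal places.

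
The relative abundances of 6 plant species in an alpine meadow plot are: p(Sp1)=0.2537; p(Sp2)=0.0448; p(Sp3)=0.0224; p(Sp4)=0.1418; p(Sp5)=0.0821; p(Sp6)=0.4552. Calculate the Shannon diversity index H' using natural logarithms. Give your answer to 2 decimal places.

1.41

Each pᵢ ln pᵢ term (working shown to 4 dp, full precision carried): 0.2537×(-1.3716)=-0.3480, 0.0448×(-3.1055)=-0.1391, 0.0224×(-3.7987)=-0.0851, 0.1418×(-1.9533)=-0.2770, 0.0821×(-2.4998)=-0.2052, 0.4552×(-0.7870)=-0.3583.
Sum = -1.4127, so H' = 1.41.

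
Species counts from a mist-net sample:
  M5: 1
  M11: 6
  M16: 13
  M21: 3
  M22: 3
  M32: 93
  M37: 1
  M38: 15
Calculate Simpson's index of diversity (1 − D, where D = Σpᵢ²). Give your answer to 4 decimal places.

Total N = 1+6+13+3+3+93+1+15 = 135, so the proportions are 0.007407, 0.044444, 0.096296, 0.022222, 0.022222, 0.688889, 0.007407, 0.111111 (working shown to 6 dp, full precision carried).
D = 0.007407² + 0.044444² + 0.096296² + 0.022222² + 0.022222² + 0.688889² + 0.007407² + 0.111111² = 0.000055 + 0.001975 + 0.009273 + 0.000494 + 0.000494 + 0.474568 + 0.000055 + 0.012346 = 0.499259.
So 1 − D = 0.500741, i.e. 0.5007 to 4 decimal places.

0.5007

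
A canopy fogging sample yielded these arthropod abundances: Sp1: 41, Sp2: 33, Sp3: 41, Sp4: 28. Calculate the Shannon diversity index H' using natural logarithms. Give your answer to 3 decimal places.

Total N = 41+33+41+28 = 143, so the proportions are 0.28671, 0.23077, 0.28671, 0.1958 (working shown to 5 dp, full precision carried).
Each pᵢ ln pᵢ term: 0.28671×(-1.24927)=-0.35818, 0.23077×(-1.46634)=-0.33839, 0.28671×(-1.24927)=-0.35818, 0.1958×(-1.63064)=-0.31929.
Sum = -1.37404, so H' = 1.374.

1.374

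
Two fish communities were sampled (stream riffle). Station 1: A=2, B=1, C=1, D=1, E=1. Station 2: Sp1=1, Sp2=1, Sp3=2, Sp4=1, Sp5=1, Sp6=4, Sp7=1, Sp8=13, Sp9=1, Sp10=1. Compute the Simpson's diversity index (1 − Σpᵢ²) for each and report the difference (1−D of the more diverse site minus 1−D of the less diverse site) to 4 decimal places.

Station 1: N=6, proportions 0.333333, 0.166667, 0.166667, 0.166667, 0.166667, giving 1−D = 0.777778 (working shown to 6 dp, full precision carried).
Station 2: N=26, proportions 0.038462, 0.038462, 0.076923, 0.038462, 0.038462, 0.153846, 0.038462, 0.5, 0.038462, 0.038462, giving 1−D = 0.710059.
Difference = |0.777778 − 0.710059| = 0.067719, i.e. 0.0677 to 4 decimal places.

0.0677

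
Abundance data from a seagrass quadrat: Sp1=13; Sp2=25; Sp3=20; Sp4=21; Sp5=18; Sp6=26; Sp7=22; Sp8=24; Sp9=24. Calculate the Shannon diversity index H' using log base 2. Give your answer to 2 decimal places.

Total N = 13+25+20+21+18+26+22+24+24 = 193, so the proportions are 0.0674, 0.1295, 0.1036, 0.1088, 0.0933, 0.1347, 0.114, 0.1244, 0.1244 (working shown to 4 dp, full precision carried).
Each pᵢ log₂ pᵢ term: 0.0674×(-3.8920)=-0.2622, 0.1295×(-2.9486)=-0.3819, 0.1036×(-3.2705)=-0.3389, 0.1088×(-3.2001)=-0.3482, 0.0933×(-3.4225)=-0.3192, 0.1347×(-2.8920)=-0.3896, 0.114×(-3.1330)=-0.3571, 0.1244×(-3.0075)=-0.3740, 0.1244×(-3.0075)=-0.3740.
Sum = -3.1451, so H' = 3.15.

3.15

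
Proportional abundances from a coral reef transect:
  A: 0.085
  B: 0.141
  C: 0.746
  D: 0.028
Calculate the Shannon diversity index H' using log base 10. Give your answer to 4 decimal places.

0.3494

Each pᵢ log₁₀ pᵢ term (working shown to 6 dp, full precision carried): 0.085×(-1.070581)=-0.090999, 0.141×(-0.850781)=-0.119960, 0.746×(-0.127261)=-0.094937, 0.028×(-1.552842)=-0.043480.
Sum = -0.349376, so H' = 0.3494.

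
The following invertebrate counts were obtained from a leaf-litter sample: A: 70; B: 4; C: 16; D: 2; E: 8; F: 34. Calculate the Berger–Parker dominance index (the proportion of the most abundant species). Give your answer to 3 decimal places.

Total N = 70+4+16+2+8+34 = 134, so the proportions are 0.52239, 0.02985, 0.1194, 0.01493, 0.0597, 0.25373 (working shown to 5 dp, full precision carried).
The largest proportion is 0.52239, i.e. d = 0.522 to 3 decimal places.

0.522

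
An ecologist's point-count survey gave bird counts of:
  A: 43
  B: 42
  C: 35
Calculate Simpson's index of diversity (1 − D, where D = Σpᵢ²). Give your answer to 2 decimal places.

0.66

Total N = 43+42+35 = 120, so the proportions are 0.3583, 0.35, 0.2917 (working shown to 4 dp, full precision carried).
D = 0.3583² + 0.35² + 0.2917² = 0.1284 + 0.1225 + 0.0851 = 0.3360.
So 1 − D = 0.6640, i.e. 0.66 to 2 decimal places.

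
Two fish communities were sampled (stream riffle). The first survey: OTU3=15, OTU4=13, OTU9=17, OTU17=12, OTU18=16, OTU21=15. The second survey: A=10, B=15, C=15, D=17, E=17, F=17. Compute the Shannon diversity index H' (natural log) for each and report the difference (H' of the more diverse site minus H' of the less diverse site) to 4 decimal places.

0.0077

The first survey: N=88, proportions 0.170455, 0.147727, 0.193182, 0.136364, 0.181818, 0.170455, giving H' = 1.784942 (working shown to 6 dp, full precision carried).
The second survey: N=91, proportions 0.10989, 0.164835, 0.164835, 0.186813, 0.186813, 0.186813, giving H' = 1.777220.
Difference = |1.784942 − 1.777220| = 0.007722, i.e. 0.0077 to 4 decimal places.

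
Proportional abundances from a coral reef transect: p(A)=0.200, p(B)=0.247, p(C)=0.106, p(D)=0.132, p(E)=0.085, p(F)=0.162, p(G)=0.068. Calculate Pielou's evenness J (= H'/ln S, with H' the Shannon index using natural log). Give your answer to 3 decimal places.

0.956

H' = −Σ pᵢ ln pᵢ = −((-0.32189) + (-0.34540) + (-0.23790) + (-0.26729) + (-0.20953) + (-0.29487) + (-0.18280)) = 1.85968 (working shown to 5 dp, full precision carried).
With S = 7 species, ln S = 1.94591, so J = 1.85968/1.94591 = 0.95568, i.e. 0.956 to 3 decimal places.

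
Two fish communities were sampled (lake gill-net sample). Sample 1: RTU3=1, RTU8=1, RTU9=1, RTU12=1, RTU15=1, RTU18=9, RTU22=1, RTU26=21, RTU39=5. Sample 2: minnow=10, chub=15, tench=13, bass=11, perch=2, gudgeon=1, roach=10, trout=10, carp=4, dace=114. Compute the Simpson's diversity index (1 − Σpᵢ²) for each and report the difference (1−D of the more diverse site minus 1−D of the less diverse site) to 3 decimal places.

0.054

Sample 1: N=41, proportions 0.02439, 0.02439, 0.02439, 0.02439, 0.02439, 0.21951, 0.02439, 0.5122, 0.12195, giving 1−D = 0.67103 (working shown to 5 dp, full precision carried).
Sample 2: N=190, proportions 0.05263, 0.07895, 0.06842, 0.05789, 0.01053, 0.00526, 0.05263, 0.05263, 0.02105, 0.6, giving 1−D = 0.61684.
Difference = |0.67103 − 0.61684| = 0.05419, i.e. 0.054 to 3 decimal places.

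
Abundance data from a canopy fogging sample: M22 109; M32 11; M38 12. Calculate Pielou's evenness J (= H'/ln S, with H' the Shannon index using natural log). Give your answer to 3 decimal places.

Total N = 109+11+12 = 132, so the proportions are 0.82576, 0.08333, 0.09091 (working shown to 5 dp, full precision carried).
H' = −Σ pᵢ ln pᵢ = −((-0.15809) + (-0.20708) + (-0.21799)) = 0.58316.
With S = 3 species, ln S = 1.09861, so J = 0.58316/1.09861 = 0.53082, i.e. 0.531 to 3 decimal places.

0.531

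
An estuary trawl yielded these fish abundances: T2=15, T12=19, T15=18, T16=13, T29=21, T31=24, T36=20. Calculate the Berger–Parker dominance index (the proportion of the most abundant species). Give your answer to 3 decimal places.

Total N = 15+19+18+13+21+24+20 = 130, so the proportions are 0.11538, 0.14615, 0.13846, 0.1, 0.16154, 0.18462, 0.15385 (working shown to 5 dp, full precision carried).
The largest proportion is 0.18462, i.e. d = 0.185 to 3 decimal places.

0.185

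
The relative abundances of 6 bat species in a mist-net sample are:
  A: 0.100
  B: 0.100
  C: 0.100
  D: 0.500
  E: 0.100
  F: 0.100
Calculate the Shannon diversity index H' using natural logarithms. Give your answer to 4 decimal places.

Each pᵢ ln pᵢ term (working shown to 6 dp, full precision carried): 0.1×(-2.302585)=-0.230259, 0.1×(-2.302585)=-0.230259, 0.1×(-2.302585)=-0.230259, 0.5×(-0.693147)=-0.346574, 0.1×(-2.302585)=-0.230259, 0.1×(-2.302585)=-0.230259.
Sum = -1.497866, so H' = 1.4979.

1.4979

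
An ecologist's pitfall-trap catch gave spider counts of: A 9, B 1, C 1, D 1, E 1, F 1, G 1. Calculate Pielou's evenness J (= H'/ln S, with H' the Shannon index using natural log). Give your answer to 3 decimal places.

Total N = 9+1+1+1+1+1+1 = 15, so the proportions are 0.6, 0.06667, 0.06667, 0.06667, 0.06667, 0.06667, 0.06667 (working shown to 5 dp, full precision carried).
H' = −Σ pᵢ ln pᵢ = −((-0.30650) + (-0.18054) + (-0.18054) + (-0.18054) + (-0.18054) + (-0.18054) + (-0.18054)) = 1.38972.
With S = 7 species, ln S = 1.94591, so J = 1.38972/1.94591 = 0.71417, i.e. 0.714 to 3 decimal places.

0.714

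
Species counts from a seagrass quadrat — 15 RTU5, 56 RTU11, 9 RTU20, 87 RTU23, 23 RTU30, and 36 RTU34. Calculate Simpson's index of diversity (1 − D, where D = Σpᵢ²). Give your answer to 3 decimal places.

Total N = 15+56+9+87+23+36 = 226, so the proportions are 0.06637, 0.24779, 0.03982, 0.38496, 0.10177, 0.15929 (working shown to 5 dp, full precision carried).
D = 0.06637² + 0.24779² + 0.03982² + 0.38496² + 0.10177² + 0.15929² = 0.00441 + 0.06140 + 0.00159 + 0.14819 + 0.01036 + 0.02537 = 0.25131.
So 1 − D = 0.74869, i.e. 0.749 to 3 decimal places.

0.749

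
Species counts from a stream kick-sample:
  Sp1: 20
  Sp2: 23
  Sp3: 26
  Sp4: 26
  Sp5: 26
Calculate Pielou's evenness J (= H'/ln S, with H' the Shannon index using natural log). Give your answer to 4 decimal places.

0.9968

Total N = 20+23+26+26+26 = 121, so the proportions are 0.165289, 0.190083, 0.214876, 0.214876, 0.214876 (working shown to 6 dp, full precision carried).
H' = −Σ pᵢ ln pᵢ = −((-0.297530) + (-0.315594) + (-0.330414) + (-0.330414) + (-0.330414)) = 1.604365.
With S = 5 species, ln S = 1.609438, so J = 1.604365/1.609438 = 0.996848, i.e. 0.9968 to 4 decimal places.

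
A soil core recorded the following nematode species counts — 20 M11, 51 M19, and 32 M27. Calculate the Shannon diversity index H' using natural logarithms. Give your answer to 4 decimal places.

1.0295

Total N = 20+51+32 = 103, so the proportions are 0.194175, 0.495146, 0.31068 (working shown to 6 dp, full precision carried).
Each pᵢ ln pᵢ term: 0.194175×(-1.638997)=-0.318252, 0.495146×(-0.702903)=-0.348040, 0.31068×(-1.168993)=-0.363182.
Sum = -1.029474, so H' = 1.0295.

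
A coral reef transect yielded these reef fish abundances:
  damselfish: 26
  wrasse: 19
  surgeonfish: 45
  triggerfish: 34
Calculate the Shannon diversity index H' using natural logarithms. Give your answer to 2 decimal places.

1.34

Total N = 26+19+45+34 = 124, so the proportions are 0.2097, 0.1532, 0.3629, 0.2742 (working shown to 4 dp, full precision carried).
Each pᵢ ln pᵢ term: 0.2097×(-1.5622)=-0.3276, 0.1532×(-1.8758)=-0.2874, 0.3629×(-1.0136)=-0.3678, 0.2742×(-1.2939)=-0.3548.
Sum = -1.3376, so H' = 1.34.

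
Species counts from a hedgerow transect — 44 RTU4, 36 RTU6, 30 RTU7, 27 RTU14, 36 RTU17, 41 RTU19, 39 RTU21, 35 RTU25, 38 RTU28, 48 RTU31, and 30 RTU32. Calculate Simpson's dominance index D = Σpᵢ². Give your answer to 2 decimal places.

0.09

Total N = 44+36+30+27+36+41+39+35+38+48+30 = 404, so the proportions are 0.1089, 0.0891, 0.0743, 0.0668, 0.0891, 0.1015, 0.0965, 0.0866, 0.0941, 0.1188, 0.0743 (working shown to 4 dp, full precision carried).
D = 0.1089² + 0.0891² + 0.0743² + 0.0668² + 0.0891² + 0.1015² + 0.0965² + 0.0866² + 0.0941² + 0.1188² + 0.0743² = 0.0119 + 0.0079 + 0.0055 + 0.0045 + 0.0079 + 0.0103 + 0.0093 + 0.0075 + 0.0088 + 0.0141 + 0.0055 = 0.0933.
To 2 decimal places, D = 0.09.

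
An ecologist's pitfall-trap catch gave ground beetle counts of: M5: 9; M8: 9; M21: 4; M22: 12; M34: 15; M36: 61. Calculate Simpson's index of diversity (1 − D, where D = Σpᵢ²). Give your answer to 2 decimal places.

Total N = 9+9+4+12+15+61 = 110, so the proportions are 0.0818, 0.0818, 0.0364, 0.1091, 0.1364, 0.5545 (working shown to 4 dp, full precision carried).
D = 0.0818² + 0.0818² + 0.0364² + 0.1091² + 0.1364² + 0.5545² = 0.0067 + 0.0067 + 0.0013 + 0.0119 + 0.0186 + 0.3075 = 0.3527.
So 1 − D = 0.6473, i.e. 0.65 to 2 decimal places.

0.65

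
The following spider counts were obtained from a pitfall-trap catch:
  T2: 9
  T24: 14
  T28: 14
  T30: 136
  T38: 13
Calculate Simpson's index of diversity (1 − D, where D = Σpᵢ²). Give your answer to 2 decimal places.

Total N = 9+14+14+136+13 = 186, so the proportions are 0.0484, 0.0753, 0.0753, 0.7312, 0.0699 (working shown to 4 dp, full precision carried).
D = 0.0484² + 0.0753² + 0.0753² + 0.7312² + 0.0699² = 0.0023 + 0.0057 + 0.0057 + 0.5346 + 0.0049 = 0.5532.
So 1 − D = 0.4468, i.e. 0.45 to 2 decimal places.

0.45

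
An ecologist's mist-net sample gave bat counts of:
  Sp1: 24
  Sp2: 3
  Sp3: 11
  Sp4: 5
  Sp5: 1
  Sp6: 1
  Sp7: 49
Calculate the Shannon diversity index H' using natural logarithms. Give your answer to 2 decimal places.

1.30

Total N = 24+3+11+5+1+1+49 = 94, so the proportions are 0.2553, 0.0319, 0.117, 0.0532, 0.0106, 0.0106, 0.5213 (working shown to 4 dp, full precision carried).
Each pᵢ ln pᵢ term: 0.2553×(-1.3652)=-0.3486, 0.0319×(-3.4447)=-0.1099, 0.117×(-2.1454)=-0.2511, 0.0532×(-2.9339)=-0.1561, 0.0106×(-4.5433)=-0.0483, 0.0106×(-4.5433)=-0.0483, 0.5213×(-0.6515)=-0.3396.
Sum = -1.3019, so H' = 1.30.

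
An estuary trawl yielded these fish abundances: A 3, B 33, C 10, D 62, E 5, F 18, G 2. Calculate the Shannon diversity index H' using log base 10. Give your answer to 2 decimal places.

Total N = 3+33+10+62+5+18+2 = 133, so the proportions are 0.0226, 0.2481, 0.0752, 0.4662, 0.0376, 0.1353, 0.015 (working shown to 4 dp, full precision carried).
Each pᵢ log₁₀ pᵢ term: 0.0226×(-1.6467)=-0.0371, 0.2481×(-0.6053)=-0.1502, 0.0752×(-1.1239)=-0.0845, 0.4662×(-0.3315)=-0.1545, 0.0376×(-1.4249)=-0.0536, 0.1353×(-0.8686)=-0.1176, 0.015×(-1.8228)=-0.0274.
Sum = -0.6249, so H' = 0.62.

0.62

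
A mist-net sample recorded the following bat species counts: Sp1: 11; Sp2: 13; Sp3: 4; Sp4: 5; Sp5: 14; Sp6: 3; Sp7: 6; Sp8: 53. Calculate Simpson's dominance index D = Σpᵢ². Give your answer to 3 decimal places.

0.285

Total N = 11+13+4+5+14+3+6+53 = 109, so the proportions are 0.10092, 0.11927, 0.0367, 0.04587, 0.12844, 0.02752, 0.05505, 0.48624 (working shown to 5 dp, full precision carried).
D = 0.10092² + 0.11927² + 0.0367² + 0.04587² + 0.12844² + 0.02752² + 0.05505² + 0.48624² = 0.01018 + 0.01422 + 0.00135 + 0.00210 + 0.01650 + 0.00076 + 0.00303 + 0.23643 = 0.28457.
To 3 decimal places, D = 0.285.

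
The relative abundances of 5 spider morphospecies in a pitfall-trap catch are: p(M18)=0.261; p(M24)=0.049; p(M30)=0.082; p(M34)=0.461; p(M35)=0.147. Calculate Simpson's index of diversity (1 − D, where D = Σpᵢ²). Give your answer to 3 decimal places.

0.689

D = 0.261² + 0.049² + 0.082² + 0.461² + 0.147² = 0.06812 + 0.00240 + 0.00672 + 0.21252 + 0.02161 = 0.31138 (working shown to 5 dp, full precision carried).
So 1 − D = 0.68862, i.e. 0.689 to 3 decimal places.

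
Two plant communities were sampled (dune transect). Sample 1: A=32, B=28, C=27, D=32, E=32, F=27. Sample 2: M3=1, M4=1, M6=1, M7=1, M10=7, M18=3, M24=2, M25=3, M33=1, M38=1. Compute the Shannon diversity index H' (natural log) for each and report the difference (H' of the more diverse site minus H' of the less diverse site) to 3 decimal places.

0.227

Sample 1: N=178, proportions 0.17978, 0.1573, 0.15169, 0.17978, 0.17978, 0.15169, giving H' = 1.78859 (working shown to 5 dp, full precision carried).
Sample 2: N=21, proportions 0.04762, 0.04762, 0.04762, 0.04762, 0.33333, 0.14286, 0.09524, 0.14286, 0.04762, 0.04762, giving H' = 2.01598.
Difference = |1.78859 − 2.01598| = 0.22739, i.e. 0.227 to 3 decimal places.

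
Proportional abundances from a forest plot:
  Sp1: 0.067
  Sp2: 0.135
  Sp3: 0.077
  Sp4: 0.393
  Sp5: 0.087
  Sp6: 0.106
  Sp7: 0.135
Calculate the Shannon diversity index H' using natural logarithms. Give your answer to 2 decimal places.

Each pᵢ ln pᵢ term (working shown to 4 dp, full precision carried): 0.067×(-2.7031)=-0.1811, 0.135×(-2.0025)=-0.2703, 0.077×(-2.5639)=-0.1974, 0.393×(-0.9339)=-0.3670, 0.087×(-2.4418)=-0.2124, 0.106×(-2.2443)=-0.2379, 0.135×(-2.0025)=-0.2703.
Sum = -1.7366, so H' = 1.74.

1.74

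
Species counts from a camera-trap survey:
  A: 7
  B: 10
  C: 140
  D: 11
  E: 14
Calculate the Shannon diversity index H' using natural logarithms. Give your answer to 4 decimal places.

0.8535

Total N = 7+10+140+11+14 = 182, so the proportions are 0.038462, 0.054945, 0.769231, 0.06044, 0.076923 (working shown to 6 dp, full precision carried).
Each pᵢ ln pᵢ term: 0.038462×(-3.258097)=-0.125311, 0.054945×(-2.901422)=-0.159419, 0.769231×(-0.262364)=-0.201819, 0.06044×(-2.806111)=-0.169600, 0.076923×(-2.564949)=-0.197304.
Sum = -0.853453, so H' = 0.8535.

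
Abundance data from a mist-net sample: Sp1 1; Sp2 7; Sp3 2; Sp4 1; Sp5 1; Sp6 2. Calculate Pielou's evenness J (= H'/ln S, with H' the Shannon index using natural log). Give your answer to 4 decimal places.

0.8193

Total N = 1+7+2+1+1+2 = 14, so the proportions are 0.071429, 0.5, 0.142857, 0.071429, 0.071429, 0.142857 (working shown to 6 dp, full precision carried).
H' = −Σ pᵢ ln pᵢ = −((-0.188504) + (-0.346574) + (-0.277987) + (-0.188504) + (-0.188504) + (-0.277987)) = 1.468060.
With S = 6 species, ln S = 1.791759, so J = 1.468060/1.791759 = 0.819340, i.e. 0.8193 to 4 decimal places.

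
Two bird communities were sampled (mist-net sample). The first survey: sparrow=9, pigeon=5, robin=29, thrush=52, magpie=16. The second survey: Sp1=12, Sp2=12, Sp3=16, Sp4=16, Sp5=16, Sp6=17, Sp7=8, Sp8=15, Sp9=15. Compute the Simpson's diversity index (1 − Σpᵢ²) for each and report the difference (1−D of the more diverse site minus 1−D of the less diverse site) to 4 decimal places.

The first survey: N=111, proportions 0.081081, 0.045045, 0.261261, 0.468468, 0.144144, giving 1−D = 0.682899 (working shown to 6 dp, full precision carried).
The second survey: N=127, proportions 0.094488, 0.094488, 0.125984, 0.125984, 0.125984, 0.133858, 0.062992, 0.11811, 0.11811, giving 1−D = 0.884742.
Difference = |0.682899 − 0.884742| = 0.201843, i.e. 0.2018 to 4 decimal places.

0.2018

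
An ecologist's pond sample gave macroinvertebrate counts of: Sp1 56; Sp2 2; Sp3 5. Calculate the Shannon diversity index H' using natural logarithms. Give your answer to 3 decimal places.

0.415

Total N = 56+2+5 = 63, so the proportions are 0.88889, 0.03175, 0.07937 (working shown to 5 dp, full precision carried).
Each pᵢ ln pᵢ term: 0.88889×(-0.11778)=-0.10470, 0.03175×(-3.44999)=-0.10952, 0.07937×(-2.53370)=-0.20109.
Sum = -0.41531, so H' = 0.415.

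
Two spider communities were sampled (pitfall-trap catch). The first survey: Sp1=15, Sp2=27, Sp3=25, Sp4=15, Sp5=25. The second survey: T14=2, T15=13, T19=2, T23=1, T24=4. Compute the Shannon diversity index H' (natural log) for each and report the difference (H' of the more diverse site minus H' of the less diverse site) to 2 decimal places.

0.38

The first survey: N=107, proportions 0.140187, 0.252336, 0.233645, 0.140187, 0.233645, giving H' = 1.577755 (working shown to 6 dp, full precision carried).
The second survey: N=22, proportions 0.090909, 0.590909, 0.090909, 0.045455, 0.181818, giving H' = 1.197310.
Difference = |1.577755 − 1.197310| = 0.380445, i.e. 0.38 to 2 decimal places.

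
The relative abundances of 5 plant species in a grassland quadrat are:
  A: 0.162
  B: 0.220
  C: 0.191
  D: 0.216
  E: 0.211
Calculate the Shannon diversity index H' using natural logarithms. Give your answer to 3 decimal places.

Each pᵢ ln pᵢ term (working shown to 5 dp, full precision carried): 0.162×(-1.82016)=-0.29487, 0.22×(-1.51413)=-0.33311, 0.191×(-1.65548)=-0.31620, 0.216×(-1.53248)=-0.33102, 0.211×(-1.55590)=-0.32829.
Sum = -1.60348, so H' = 1.603.

1.603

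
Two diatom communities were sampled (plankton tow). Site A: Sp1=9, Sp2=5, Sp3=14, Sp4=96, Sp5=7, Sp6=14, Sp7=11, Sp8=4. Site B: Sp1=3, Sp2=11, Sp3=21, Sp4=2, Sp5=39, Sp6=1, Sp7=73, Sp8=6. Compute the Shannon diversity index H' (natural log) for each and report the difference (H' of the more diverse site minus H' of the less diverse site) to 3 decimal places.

Site A: N=160, proportions 0.05625, 0.03125, 0.0875, 0.6, 0.04375, 0.0875, 0.06875, 0.025, giving H' = 1.41619 (working shown to 5 dp, full precision carried).
Site B: N=156, proportions 0.01923, 0.07051, 0.13462, 0.01282, 0.25, 0.00641, 0.46795, 0.03846, giving H' = 1.44840.
Difference = |1.41619 − 1.44840| = 0.03221, i.e. 0.032 to 3 decimal places.

0.032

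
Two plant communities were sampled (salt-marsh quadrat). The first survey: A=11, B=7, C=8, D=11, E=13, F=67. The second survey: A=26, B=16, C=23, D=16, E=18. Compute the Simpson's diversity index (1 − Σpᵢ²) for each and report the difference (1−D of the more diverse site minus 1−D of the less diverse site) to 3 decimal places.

The first survey: N=117, proportions 0.094017, 0.059829, 0.068376, 0.094017, 0.111111, 0.57265, giving 1−D = 0.633794 (working shown to 6 dp, full precision carried).
The second survey: N=99, proportions 0.262626, 0.161616, 0.232323, 0.161616, 0.181818, giving 1−D = 0.791756.
Difference = |0.633794 − 0.791756| = 0.157962, i.e. 0.158 to 3 decimal places.

0.158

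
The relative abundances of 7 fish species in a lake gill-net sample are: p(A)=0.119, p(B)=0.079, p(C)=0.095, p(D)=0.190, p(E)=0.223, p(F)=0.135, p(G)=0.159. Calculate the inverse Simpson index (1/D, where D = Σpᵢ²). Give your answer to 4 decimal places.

D = 0.119² + 0.079² + 0.095² + 0.19² + 0.223² + 0.135² + 0.159² = 0.01416100 + 0.00624100 + 0.00902500 + 0.03610000 + 0.04972900 + 0.01822500 + 0.02528100 = 0.15876200 (working shown to 8 dp, full precision carried).
So 1/D = 6.298736, i.e. 6.2987 to 4 decimal places.

6.2987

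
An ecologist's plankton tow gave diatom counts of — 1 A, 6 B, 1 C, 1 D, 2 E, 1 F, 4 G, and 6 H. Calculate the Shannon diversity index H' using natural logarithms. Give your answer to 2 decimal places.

1.80

Total N = 1+6+1+1+2+1+4+6 = 22, so the proportions are 0.0455, 0.2727, 0.0455, 0.0455, 0.0909, 0.0455, 0.1818, 0.2727 (working shown to 4 dp, full precision carried).
Each pᵢ ln pᵢ term: 0.0455×(-3.0910)=-0.1405, 0.2727×(-1.2993)=-0.3543, 0.0455×(-3.0910)=-0.1405, 0.0455×(-3.0910)=-0.1405, 0.0909×(-2.3979)=-0.2180, 0.0455×(-3.0910)=-0.1405, 0.1818×(-1.7047)=-0.3100, 0.2727×(-1.2993)=-0.3543.
Sum = -1.7987, so H' = 1.80.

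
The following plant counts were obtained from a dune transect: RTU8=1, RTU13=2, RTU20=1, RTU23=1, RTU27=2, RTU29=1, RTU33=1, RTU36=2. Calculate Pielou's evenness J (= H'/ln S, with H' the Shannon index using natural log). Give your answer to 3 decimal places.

Total N = 1+2+1+1+2+1+1+2 = 11, so the proportions are 0.09091, 0.18182, 0.09091, 0.09091, 0.18182, 0.09091, 0.09091, 0.18182 (working shown to 5 dp, full precision carried).
H' = −Σ pᵢ ln pᵢ = −((-0.21799) + (-0.30995) + (-0.21799) + (-0.21799) + (-0.30995) + (-0.21799) + (-0.21799) + (-0.30995)) = 2.01981.
With S = 8 species, ln S = 2.07944, so J = 2.01981/2.07944 = 0.97133, i.e. 0.971 to 3 decimal places.

0.971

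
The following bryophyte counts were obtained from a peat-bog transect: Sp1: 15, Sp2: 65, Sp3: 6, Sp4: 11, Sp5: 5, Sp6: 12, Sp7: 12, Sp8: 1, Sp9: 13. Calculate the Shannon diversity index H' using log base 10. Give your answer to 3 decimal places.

Total N = 15+65+6+11+5+12+12+1+13 = 140, so the proportions are 0.10714, 0.46429, 0.04286, 0.07857, 0.03571, 0.08571, 0.08571, 0.00714, 0.09286 (working shown to 5 dp, full precision carried).
Each pᵢ log₁₀ pᵢ term: 0.10714×(-0.97004)=-0.10393, 0.46429×(-0.33321)=-0.15471, 0.04286×(-1.36798)=-0.05863, 0.07857×(-1.10474)=-0.08680, 0.03571×(-1.44716)=-0.05168, 0.08571×(-1.06695)=-0.09145, 0.08571×(-1.06695)=-0.09145, 0.00714×(-2.14613)=-0.01533, 0.09286×(-1.03218)=-0.09585.
Sum = -0.74983, so H' = 0.750.

0.750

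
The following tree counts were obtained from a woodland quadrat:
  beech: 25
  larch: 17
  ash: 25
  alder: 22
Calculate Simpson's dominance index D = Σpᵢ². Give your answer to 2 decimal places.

Total N = 25+17+25+22 = 89, so the proportions are 0.2809, 0.191, 0.2809, 0.2472 (working shown to 4 dp, full precision carried).
D = 0.2809² + 0.191² + 0.2809² + 0.2472² = 0.0789 + 0.0365 + 0.0789 + 0.0611 = 0.2554.
To 2 decimal places, D = 0.26.

0.26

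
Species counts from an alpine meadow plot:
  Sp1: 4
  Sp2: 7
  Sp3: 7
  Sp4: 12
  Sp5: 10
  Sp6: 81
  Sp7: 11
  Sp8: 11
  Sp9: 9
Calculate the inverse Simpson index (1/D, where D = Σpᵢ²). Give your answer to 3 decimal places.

3.190

Total N = 4+7+7+12+10+81+11+11+9 = 152, so the proportions are 0.0263158, 0.0460526, 0.0460526, 0.0789474, 0.0657895, 0.5328947, 0.0723684, 0.0723684, 0.0592105 (working shown to 7 dp, full precision carried).
D = 0.0263158² + 0.0460526² + 0.0460526² + 0.0789474² + 0.0657895² + 0.5328947² + 0.0723684² + 0.0723684² + 0.0592105² = 0.0006925 + 0.0021208 + 0.0021208 + 0.0062327 + 0.0043283 + 0.2839768 + 0.0052372 + 0.0052372 + 0.0035059 = 0.3134522.
So 1/D = 3.19028, i.e. 3.190 to 3 decimal places.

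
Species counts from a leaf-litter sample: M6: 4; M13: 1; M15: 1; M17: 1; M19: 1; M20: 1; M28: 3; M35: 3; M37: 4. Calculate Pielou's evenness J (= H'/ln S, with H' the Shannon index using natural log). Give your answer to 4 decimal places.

0.9165

Total N = 4+1+1+1+1+1+3+3+4 = 19, so the proportions are 0.210526, 0.052632, 0.052632, 0.052632, 0.052632, 0.052632, 0.157895, 0.157895, 0.210526 (working shown to 6 dp, full precision carried).
H' = −Σ pᵢ ln pᵢ = −((-0.328030) + (-0.154970) + (-0.154970) + (-0.154970) + (-0.154970) + (-0.154970) + (-0.291446) + (-0.291446) + (-0.328030)) = 2.013806.
With S = 9 species, ln S = 2.197225, so J = 2.013806/2.197225 = 0.916523, i.e. 0.9165 to 4 decimal places.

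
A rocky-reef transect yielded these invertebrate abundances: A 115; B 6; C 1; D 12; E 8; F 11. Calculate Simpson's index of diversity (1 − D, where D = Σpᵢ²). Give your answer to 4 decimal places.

Total N = 115+6+1+12+8+11 = 153, so the proportions are 0.751634, 0.039216, 0.006536, 0.078431, 0.052288, 0.071895 (working shown to 6 dp, full precision carried).
D = 0.751634² + 0.039216² + 0.006536² + 0.078431² + 0.052288² + 0.071895² = 0.564954 + 0.001538 + 0.000043 + 0.006151 + 0.002734 + 0.005169 = 0.580589.
So 1 − D = 0.419411, i.e. 0.4194 to 4 decimal places.

0.4194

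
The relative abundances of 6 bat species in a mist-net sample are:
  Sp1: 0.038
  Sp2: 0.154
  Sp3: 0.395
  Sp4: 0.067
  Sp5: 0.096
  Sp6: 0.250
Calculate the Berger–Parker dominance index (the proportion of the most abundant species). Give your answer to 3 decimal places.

0.395

The largest proportion is 0.395, i.e. d = 0.395 to 3 decimal places.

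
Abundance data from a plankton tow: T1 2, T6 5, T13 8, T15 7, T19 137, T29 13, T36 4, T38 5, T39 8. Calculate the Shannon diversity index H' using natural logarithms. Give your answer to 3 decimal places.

1.129

Total N = 2+5+8+7+137+13+4+5+8 = 189, so the proportions are 0.01058, 0.02646, 0.04233, 0.03704, 0.72487, 0.06878, 0.02116, 0.02646, 0.04233 (working shown to 5 dp, full precision carried).
Each pᵢ ln pᵢ term: 0.01058×(-4.54860)=-0.04813, 0.02646×(-3.63231)=-0.09609, 0.04233×(-3.16231)=-0.13385, 0.03704×(-3.29584)=-0.12207, 0.72487×(-0.32177)=-0.23324, 0.06878×(-2.67680)=-0.18412, 0.02116×(-3.85545)=-0.08160, 0.02646×(-3.63231)=-0.09609, 0.04233×(-3.16231)=-0.13385.
Sum = -1.12905, so H' = 1.129.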